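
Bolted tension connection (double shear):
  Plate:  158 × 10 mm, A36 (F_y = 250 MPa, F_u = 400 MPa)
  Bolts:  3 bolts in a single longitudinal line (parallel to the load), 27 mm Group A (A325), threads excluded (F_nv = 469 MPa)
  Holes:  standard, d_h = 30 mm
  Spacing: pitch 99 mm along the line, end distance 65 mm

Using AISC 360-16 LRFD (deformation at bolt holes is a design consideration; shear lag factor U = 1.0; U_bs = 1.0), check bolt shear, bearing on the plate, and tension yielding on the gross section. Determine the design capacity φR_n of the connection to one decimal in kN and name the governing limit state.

355.5 kN (gross-section yield governs)

Bolt shear: A_b = π(27)²/4 = 572.56 mm². φR_n = 0.75 × 469 × 572.56 × 3 × 2 = 1208.4 kN.
Bearing (10 mm plate, F_u = 400 MPa): end bolts L_c = 65 − 30/2 = 50, R_n = min(1.2×50×10×400, 2.4×27×10×400) = 240 kN/bolt; interior L_c = 99 − 30 = 69, R_n = 259.2 kN/bolt. φR_n = 0.75 × (1×240 + 2×259.2) = 568.8 kN.
Tension yield (gross): A_g = 158×10 = 1580 mm². φR_n = 0.90 × 250 × 1580 = 355.5 kN.
Governing: min(1208.4, 568.8, 355.5) = 355.5 kN → gross-section yield.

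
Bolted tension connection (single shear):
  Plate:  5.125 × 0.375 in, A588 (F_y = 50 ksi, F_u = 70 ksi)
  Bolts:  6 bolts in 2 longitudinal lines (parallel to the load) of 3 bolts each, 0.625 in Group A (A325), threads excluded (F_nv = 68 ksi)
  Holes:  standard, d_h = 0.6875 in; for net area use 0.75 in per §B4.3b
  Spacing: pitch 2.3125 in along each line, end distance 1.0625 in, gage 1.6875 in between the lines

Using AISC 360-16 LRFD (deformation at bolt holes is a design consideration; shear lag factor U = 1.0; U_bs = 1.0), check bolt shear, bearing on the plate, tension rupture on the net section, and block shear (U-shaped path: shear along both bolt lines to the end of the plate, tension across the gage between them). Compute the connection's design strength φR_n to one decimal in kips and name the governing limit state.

71.4 kips (net-section rupture governs)

Bolt shear: A_b = π(0.625)²/4 = 0.3068 in². φR_n = 0.75 × 68 × 0.3068 × 6 × 1 = 93.9 kips.
Bearing (0.375 in plate, F_u = 70 ksi): end bolts L_c = 1.0625 − 0.6875/2 = 0.71875, R_n = min(1.2×0.71875×0.375×70, 2.4×0.625×0.375×70) = 22.641 kips/bolt; interior L_c = 2.3125 − 0.6875 = 1.625, R_n = 39.375 kips/bolt. φR_n = 0.75 × (2×22.641 + 4×39.375) = 152.1 kips.
Tension rupture (net): A_n = (5.125 − 2×0.75)×0.375 = 1.3594 in² (U = 1.0, A_e = A_n). φR_n = 0.75 × 70 × 1.3594 = 71.4 kips.
Block shear: shear path 2×[1.0625+2×2.3125] = 2×5.6875 in, A_gv = 4.2656, A_nv = 2×(5.6875 − 2.5×0.75)×0.375 = 2.8594 in²; tension across gage: (1.6875 − 1×0.75)×0.375 = 0.35156 in². R_n = min(0.6×70×2.8594, 0.6×50×4.2656) + 1.0×70×0.35156 = min(120.09, 127.97) + 24.609 = 144.7 kips. φR_n = 0.75 × 144.7 = 108.5 kips.
Governing: min(93.9, 152.1, 71.4, 108.5) = 71.4 kips → net-section rupture.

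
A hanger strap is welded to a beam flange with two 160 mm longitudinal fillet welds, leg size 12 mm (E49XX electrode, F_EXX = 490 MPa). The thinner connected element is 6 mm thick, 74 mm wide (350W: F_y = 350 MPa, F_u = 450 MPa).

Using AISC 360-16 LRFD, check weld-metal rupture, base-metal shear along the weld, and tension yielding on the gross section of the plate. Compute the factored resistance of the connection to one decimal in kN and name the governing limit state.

Weld metal: throat = 0.707×12 = 8.484 mm, L = 2×160 = 320 mm. φR_n = 0.75 × 0.6 × 490 × 8.484 × 320 = 598.6 kN.
Base metal shear (6 mm plate): yield φR_n = 1.0×0.6×350×6×320 = 403.2 kN; rupture φR_n = 0.75×0.6×450×6×320 = 388.8 kN; take 388.8 kN (rupture).
Tension yield (gross): A_g = 74×6 = 444 mm². φR_n = 0.90 × 350 × 444 = 139.9 kN.
Governing: min(598.6, 388.8, 139.9) = 139.9 kN → gross-section yield.

139.9 kN (gross-section yield governs)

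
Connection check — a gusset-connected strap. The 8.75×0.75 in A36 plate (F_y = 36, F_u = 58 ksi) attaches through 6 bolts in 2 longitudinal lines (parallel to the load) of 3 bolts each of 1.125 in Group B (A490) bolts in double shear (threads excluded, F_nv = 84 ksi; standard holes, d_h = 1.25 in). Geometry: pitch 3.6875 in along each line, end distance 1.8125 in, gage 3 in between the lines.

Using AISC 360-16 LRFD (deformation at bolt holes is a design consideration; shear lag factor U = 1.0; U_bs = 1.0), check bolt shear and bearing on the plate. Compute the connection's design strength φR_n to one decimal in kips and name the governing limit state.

445.3 kips (bearing governs)

Bolt shear: A_b = π(1.125)²/4 = 0.99402 in². φR_n = 0.75 × 84 × 0.99402 × 6 × 2 = 751.5 kips.
Bearing (0.75 in plate, F_u = 58 ksi): end bolts L_c = 1.8125 − 1.25/2 = 1.1875, R_n = min(1.2×1.1875×0.75×58, 2.4×1.125×0.75×58) = 61.988 kips/bolt; interior L_c = 3.6875 − 1.25 = 2.4375, R_n = 117.45 kips/bolt. φR_n = 0.75 × (2×61.988 + 4×117.45) = 445.3 kips.
Governing: min(751.5, 445.3) = 445.3 kips → bearing.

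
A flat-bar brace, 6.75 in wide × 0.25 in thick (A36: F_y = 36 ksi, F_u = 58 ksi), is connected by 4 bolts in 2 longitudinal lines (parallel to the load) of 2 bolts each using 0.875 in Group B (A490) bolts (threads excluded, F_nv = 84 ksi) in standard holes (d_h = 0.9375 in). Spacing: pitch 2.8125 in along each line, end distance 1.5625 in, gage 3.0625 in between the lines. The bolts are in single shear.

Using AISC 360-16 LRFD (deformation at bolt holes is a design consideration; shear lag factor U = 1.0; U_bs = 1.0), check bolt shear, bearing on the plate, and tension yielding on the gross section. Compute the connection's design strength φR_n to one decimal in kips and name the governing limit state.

Bolt shear: A_b = π(0.875)²/4 = 0.60132 in². φR_n = 0.75 × 84 × 0.60132 × 4 × 1 = 151.5 kips.
Bearing (0.25 in plate, F_u = 58 ksi): end bolts L_c = 1.5625 − 0.9375/2 = 1.09375, R_n = min(1.2×1.09375×0.25×58, 2.4×0.875×0.25×58) = 19.031 kips/bolt; interior L_c = 2.8125 − 0.9375 = 1.875, R_n = 30.45 kips/bolt. φR_n = 0.75 × (2×19.031 + 2×30.45) = 74.2 kips.
Tension yield (gross): A_g = 6.75×0.25 = 1.6875 in². φR_n = 0.90 × 36 × 1.6875 = 54.7 kips.
Governing: min(151.5, 74.2, 54.7) = 54.7 kips → gross-section yield.

54.7 kips (gross-section yield governs)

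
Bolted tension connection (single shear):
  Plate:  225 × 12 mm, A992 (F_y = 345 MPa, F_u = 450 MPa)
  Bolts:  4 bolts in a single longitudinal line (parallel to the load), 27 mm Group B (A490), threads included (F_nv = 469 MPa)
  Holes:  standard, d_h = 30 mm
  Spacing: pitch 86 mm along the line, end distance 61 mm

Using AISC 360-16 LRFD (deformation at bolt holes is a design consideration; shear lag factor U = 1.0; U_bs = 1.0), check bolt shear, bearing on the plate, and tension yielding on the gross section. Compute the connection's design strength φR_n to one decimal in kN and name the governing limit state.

Bolt shear: A_b = π(27)²/4 = 572.56 mm². φR_n = 0.75 × 469 × 572.56 × 4 × 1 = 805.6 kN.
Bearing (12 mm plate, F_u = 450 MPa): end bolts L_c = 61 − 30/2 = 46, R_n = min(1.2×46×12×450, 2.4×27×12×450) = 298.08 kN/bolt; interior L_c = 86 − 30 = 56, R_n = 349.92 kN/bolt. φR_n = 0.75 × (1×298.08 + 3×349.92) = 1010.9 kN.
Tension yield (gross): A_g = 225×12 = 2700 mm². φR_n = 0.90 × 345 × 2700 = 838.4 kN.
Governing: min(805.6, 1010.9, 838.4) = 805.6 kN → bolt shear.

805.6 kN (bolt shear governs)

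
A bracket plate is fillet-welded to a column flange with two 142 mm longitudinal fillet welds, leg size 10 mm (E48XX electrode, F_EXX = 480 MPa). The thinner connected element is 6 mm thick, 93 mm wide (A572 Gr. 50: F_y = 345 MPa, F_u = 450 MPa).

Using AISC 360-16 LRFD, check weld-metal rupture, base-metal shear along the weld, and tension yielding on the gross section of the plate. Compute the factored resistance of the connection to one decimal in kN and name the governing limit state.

173.3 kN (gross-section yield governs)

Weld metal: throat = 0.707×10 = 7.07 mm, L = 2×142 = 284 mm. φR_n = 0.75 × 0.6 × 480 × 7.07 × 284 = 433.7 kN.
Base metal shear (6 mm plate): yield φR_n = 1.0×0.6×345×6×284 = 352.7 kN; rupture φR_n = 0.75×0.6×450×6×284 = 345.1 kN; take 345.1 kN (rupture).
Tension yield (gross): A_g = 93×6 = 558 mm². φR_n = 0.90 × 345 × 558 = 173.3 kN.
Governing: min(433.7, 345.1, 173.3) = 173.3 kN → gross-section yield.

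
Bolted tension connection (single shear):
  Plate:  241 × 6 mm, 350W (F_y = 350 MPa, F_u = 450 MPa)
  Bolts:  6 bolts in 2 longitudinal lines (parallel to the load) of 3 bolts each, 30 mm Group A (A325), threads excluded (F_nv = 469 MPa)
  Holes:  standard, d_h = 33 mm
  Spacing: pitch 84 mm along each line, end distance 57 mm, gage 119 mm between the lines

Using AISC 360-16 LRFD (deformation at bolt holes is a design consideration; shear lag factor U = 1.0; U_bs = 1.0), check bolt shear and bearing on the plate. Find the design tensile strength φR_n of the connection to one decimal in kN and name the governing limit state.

Bolt shear: A_b = π(30)²/4 = 706.86 mm². φR_n = 0.75 × 469 × 706.86 × 6 × 1 = 1491.8 kN.
Bearing (6 mm plate, F_u = 450 MPa): end bolts L_c = 57 − 33/2 = 40.5, R_n = min(1.2×40.5×6×450, 2.4×30×6×450) = 131.22 kN/bolt; interior L_c = 84 − 33 = 51, R_n = 165.24 kN/bolt. φR_n = 0.75 × (2×131.22 + 4×165.24) = 692.6 kN.
Governing: min(1491.8, 692.6) = 692.6 kN → bearing.

692.6 kN (bearing governs)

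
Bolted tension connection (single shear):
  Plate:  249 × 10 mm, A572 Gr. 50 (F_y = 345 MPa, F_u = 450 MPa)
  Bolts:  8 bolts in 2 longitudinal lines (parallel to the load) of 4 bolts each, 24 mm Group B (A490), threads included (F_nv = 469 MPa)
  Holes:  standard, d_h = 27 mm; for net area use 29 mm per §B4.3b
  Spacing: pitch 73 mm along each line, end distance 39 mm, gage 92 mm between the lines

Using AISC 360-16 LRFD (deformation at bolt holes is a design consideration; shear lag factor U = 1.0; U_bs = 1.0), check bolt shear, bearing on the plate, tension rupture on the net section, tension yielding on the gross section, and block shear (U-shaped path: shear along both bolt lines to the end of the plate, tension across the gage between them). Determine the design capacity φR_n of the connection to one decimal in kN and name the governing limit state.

644.6 kN (net-section rupture governs)

Bolt shear: A_b = π(24)²/4 = 452.39 mm². φR_n = 0.75 × 469 × 452.39 × 8 × 1 = 1273.0 kN.
Bearing (10 mm plate, F_u = 450 MPa): end bolts L_c = 39 − 27/2 = 25.5, R_n = min(1.2×25.5×10×450, 2.4×24×10×450) = 137.7 kN/bolt; interior L_c = 73 − 27 = 46, R_n = 248.4 kN/bolt. φR_n = 0.75 × (2×137.7 + 6×248.4) = 1324.4 kN.
Tension rupture (net): A_n = (249 − 2×29)×10 = 1910 mm² (U = 1.0, A_e = A_n). φR_n = 0.75 × 450 × 1910 = 644.6 kN.
Tension yield (gross): A_g = 249×10 = 2490 mm². φR_n = 0.90 × 345 × 2490 = 773.1 kN.
Block shear: shear path 2×[39+3×73] = 2×258 mm, A_gv = 5160, A_nv = 2×(258 − 3.5×29)×10 = 3130 mm²; tension across gage: (92 − 1×29)×10 = 630 mm². R_n = min(0.6×450×3130, 0.6×345×5160) + 1.0×450×630 = min(845.1, 1068.1) + 283.5 = 1128.6 kN. φR_n = 0.75 × 1128.6 = 846.5 kN.
Governing: min(1273.0, 1324.4, 644.6, 773.1, 846.5) = 644.6 kN → net-section rupture.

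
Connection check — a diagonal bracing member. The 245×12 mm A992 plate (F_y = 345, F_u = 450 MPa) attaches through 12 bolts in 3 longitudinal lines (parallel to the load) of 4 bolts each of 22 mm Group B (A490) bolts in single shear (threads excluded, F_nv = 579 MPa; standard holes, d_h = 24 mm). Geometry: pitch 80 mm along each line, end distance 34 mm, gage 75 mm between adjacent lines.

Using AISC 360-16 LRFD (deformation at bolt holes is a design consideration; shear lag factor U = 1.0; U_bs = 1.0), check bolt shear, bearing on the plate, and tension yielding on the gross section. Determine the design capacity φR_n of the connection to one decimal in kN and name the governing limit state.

912.9 kN (gross-section yield governs)

Bolt shear: A_b = π(22)²/4 = 380.13 mm². φR_n = 0.75 × 579 × 380.13 × 12 × 1 = 1980.9 kN.
Bearing (12 mm plate, F_u = 450 MPa): end bolts L_c = 34 − 24/2 = 22, R_n = min(1.2×22×12×450, 2.4×22×12×450) = 142.56 kN/bolt; interior L_c = 80 − 24 = 56, R_n = 285.12 kN/bolt. φR_n = 0.75 × (3×142.56 + 9×285.12) = 2245.3 kN.
Tension yield (gross): A_g = 245×12 = 2940 mm². φR_n = 0.90 × 345 × 2940 = 912.9 kN.
Governing: min(1980.9, 2245.3, 912.9) = 912.9 kN → gross-section yield.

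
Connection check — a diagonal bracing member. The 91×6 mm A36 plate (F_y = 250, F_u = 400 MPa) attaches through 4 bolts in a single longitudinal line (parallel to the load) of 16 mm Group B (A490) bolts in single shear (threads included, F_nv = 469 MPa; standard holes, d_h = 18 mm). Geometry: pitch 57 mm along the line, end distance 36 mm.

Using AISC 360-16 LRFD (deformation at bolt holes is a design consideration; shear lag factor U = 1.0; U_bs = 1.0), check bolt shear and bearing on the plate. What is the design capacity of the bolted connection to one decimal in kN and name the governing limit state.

Bolt shear: A_b = π(16)²/4 = 201.06 mm². φR_n = 0.75 × 469 × 201.06 × 4 × 1 = 282.9 kN.
Bearing (6 mm plate, F_u = 400 MPa): end bolts L_c = 36 − 18/2 = 27, R_n = min(1.2×27×6×400, 2.4×16×6×400) = 77.76 kN/bolt; interior L_c = 57 − 18 = 39, R_n = 92.16 kN/bolt. φR_n = 0.75 × (1×77.76 + 3×92.16) = 265.7 kN.
Governing: min(282.9, 265.7) = 265.7 kN → bearing.

265.7 kN (bearing governs)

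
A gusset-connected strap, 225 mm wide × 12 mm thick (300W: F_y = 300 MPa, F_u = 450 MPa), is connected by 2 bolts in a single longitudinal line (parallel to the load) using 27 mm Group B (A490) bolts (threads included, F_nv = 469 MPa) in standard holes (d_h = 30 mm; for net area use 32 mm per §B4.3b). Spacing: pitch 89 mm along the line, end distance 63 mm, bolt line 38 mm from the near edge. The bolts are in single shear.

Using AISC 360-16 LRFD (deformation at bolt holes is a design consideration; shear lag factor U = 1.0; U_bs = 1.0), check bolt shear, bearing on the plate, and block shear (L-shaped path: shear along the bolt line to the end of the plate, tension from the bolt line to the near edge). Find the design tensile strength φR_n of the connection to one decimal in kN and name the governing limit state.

Bolt shear: A_b = π(27)²/4 = 572.56 mm². φR_n = 0.75 × 469 × 572.56 × 2 × 1 = 402.8 kN.
Bearing (12 mm plate, F_u = 450 MPa): end bolts L_c = 63 − 30/2 = 48, R_n = min(1.2×48×12×450, 2.4×27×12×450) = 311.04 kN/bolt; interior L_c = 89 − 30 = 59, R_n = 349.92 kN/bolt. φR_n = 0.75 × (1×311.04 + 1×349.92) = 495.7 kN.
Block shear: shear path 1×[63+1×89] = 1×152 mm, A_gv = 1824, A_nv = 1×(152 − 1.5×32)×12 = 1248 mm²; tension to near edge: (38 − 0.5×32)×12 = 264 mm². R_n = min(0.6×450×1248, 0.6×300×1824) + 1.0×450×264 = min(336.96, 328.32) + 118.8 = 447.12 kN. φR_n = 0.75 × 447.12 = 335.3 kN.
Governing: min(402.8, 495.7, 335.3) = 335.3 kN → block shear.

335.3 kN (block shear governs)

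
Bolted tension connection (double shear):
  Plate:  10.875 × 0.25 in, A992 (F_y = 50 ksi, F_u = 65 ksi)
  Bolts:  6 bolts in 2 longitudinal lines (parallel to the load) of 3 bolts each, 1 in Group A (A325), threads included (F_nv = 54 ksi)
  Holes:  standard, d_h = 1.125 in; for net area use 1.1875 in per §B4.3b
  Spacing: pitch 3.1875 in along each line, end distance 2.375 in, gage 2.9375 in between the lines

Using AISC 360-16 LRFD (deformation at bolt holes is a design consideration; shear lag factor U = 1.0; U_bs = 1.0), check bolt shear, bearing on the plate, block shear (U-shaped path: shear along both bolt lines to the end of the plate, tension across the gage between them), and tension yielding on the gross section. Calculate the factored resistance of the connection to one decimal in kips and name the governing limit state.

Bolt shear: A_b = π(1)²/4 = 0.7854 in². φR_n = 0.75 × 54 × 0.7854 × 6 × 2 = 381.7 kips.
Bearing (0.25 in plate, F_u = 65 ksi): end bolts L_c = 2.375 − 1.125/2 = 1.8125, R_n = min(1.2×1.8125×0.25×65, 2.4×1×0.25×65) = 35.344 kips/bolt; interior L_c = 3.1875 − 1.125 = 2.0625, R_n = 39 kips/bolt. φR_n = 0.75 × (2×35.344 + 4×39) = 170.0 kips.
Block shear: shear path 2×[2.375+2×3.1875] = 2×8.75 in, A_gv = 4.375, A_nv = 2×(8.75 − 2.5×1.1875)×0.25 = 2.8906 in²; tension across gage: (2.9375 − 1×1.1875)×0.25 = 0.4375 in². R_n = min(0.6×65×2.8906, 0.6×50×4.375) + 1.0×65×0.4375 = min(112.73, 131.25) + 28.438 = 141.17 kips. φR_n = 0.75 × 141.17 = 105.9 kips.
Tension yield (gross): A_g = 10.875×0.25 = 2.7188 in². φR_n = 0.90 × 50 × 2.7188 = 122.3 kips.
Governing: min(381.7, 170.0, 105.9, 122.3) = 105.9 kips → block shear.

105.9 kips (block shear governs)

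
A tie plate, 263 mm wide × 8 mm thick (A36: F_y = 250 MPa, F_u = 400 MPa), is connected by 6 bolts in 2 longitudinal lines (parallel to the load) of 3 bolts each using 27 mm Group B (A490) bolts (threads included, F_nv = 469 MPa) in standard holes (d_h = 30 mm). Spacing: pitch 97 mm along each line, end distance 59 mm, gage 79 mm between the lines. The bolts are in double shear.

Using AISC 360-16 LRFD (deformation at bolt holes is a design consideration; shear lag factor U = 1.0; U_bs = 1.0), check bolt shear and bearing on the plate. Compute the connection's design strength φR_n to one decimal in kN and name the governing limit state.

Bolt shear: A_b = π(27)²/4 = 572.56 mm². φR_n = 0.75 × 469 × 572.56 × 6 × 2 = 2416.8 kN.
Bearing (8 mm plate, F_u = 400 MPa): end bolts L_c = 59 − 30/2 = 44, R_n = min(1.2×44×8×400, 2.4×27×8×400) = 168.96 kN/bolt; interior L_c = 97 − 30 = 67, R_n = 207.36 kN/bolt. φR_n = 0.75 × (2×168.96 + 4×207.36) = 875.5 kN.
Governing: min(2416.8, 875.5) = 875.5 kN → bearing.

875.5 kN (bearing governs)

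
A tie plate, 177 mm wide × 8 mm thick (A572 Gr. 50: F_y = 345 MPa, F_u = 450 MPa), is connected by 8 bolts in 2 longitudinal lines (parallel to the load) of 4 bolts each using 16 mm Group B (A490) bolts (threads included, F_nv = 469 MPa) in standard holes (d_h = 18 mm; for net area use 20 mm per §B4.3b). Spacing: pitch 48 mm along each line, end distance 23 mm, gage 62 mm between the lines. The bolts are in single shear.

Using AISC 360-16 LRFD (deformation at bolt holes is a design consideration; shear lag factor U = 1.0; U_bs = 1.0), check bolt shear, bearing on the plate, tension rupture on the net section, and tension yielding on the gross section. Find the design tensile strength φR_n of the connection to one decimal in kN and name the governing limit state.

369.9 kN (net-section rupture governs)

Bolt shear: A_b = π(16)²/4 = 201.06 mm². φR_n = 0.75 × 469 × 201.06 × 8 × 1 = 565.8 kN.
Bearing (8 mm plate, F_u = 450 MPa): end bolts L_c = 23 − 18/2 = 14, R_n = min(1.2×14×8×450, 2.4×16×8×450) = 60.48 kN/bolt; interior L_c = 48 − 18 = 30, R_n = 129.6 kN/bolt. φR_n = 0.75 × (2×60.48 + 6×129.6) = 673.9 kN.
Tension rupture (net): A_n = (177 − 2×20)×8 = 1096 mm² (U = 1.0, A_e = A_n). φR_n = 0.75 × 450 × 1096 = 369.9 kN.
Tension yield (gross): A_g = 177×8 = 1416 mm². φR_n = 0.90 × 345 × 1416 = 439.7 kN.
Governing: min(565.8, 673.9, 369.9, 439.7) = 369.9 kN → net-section rupture.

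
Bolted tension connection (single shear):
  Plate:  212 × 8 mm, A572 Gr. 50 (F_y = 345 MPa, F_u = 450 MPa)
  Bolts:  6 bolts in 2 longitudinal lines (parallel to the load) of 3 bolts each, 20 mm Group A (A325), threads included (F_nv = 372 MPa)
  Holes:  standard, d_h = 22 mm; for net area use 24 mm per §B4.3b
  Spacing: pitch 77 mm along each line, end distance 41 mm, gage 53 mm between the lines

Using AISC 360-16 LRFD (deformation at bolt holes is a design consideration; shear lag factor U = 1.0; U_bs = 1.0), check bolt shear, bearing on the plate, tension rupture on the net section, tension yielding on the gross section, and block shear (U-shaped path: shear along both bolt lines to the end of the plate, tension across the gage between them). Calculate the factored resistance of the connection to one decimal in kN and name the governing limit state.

Bolt shear: A_b = π(20)²/4 = 314.16 mm². φR_n = 0.75 × 372 × 314.16 × 6 × 1 = 525.9 kN.
Bearing (8 mm plate, F_u = 450 MPa): end bolts L_c = 41 − 22/2 = 30, R_n = min(1.2×30×8×450, 2.4×20×8×450) = 129.6 kN/bolt; interior L_c = 77 − 22 = 55, R_n = 172.8 kN/bolt. φR_n = 0.75 × (2×129.6 + 4×172.8) = 712.8 kN.
Tension rupture (net): A_n = (212 − 2×24)×8 = 1312 mm² (U = 1.0, A_e = A_n). φR_n = 0.75 × 450 × 1312 = 442.8 kN.
Tension yield (gross): A_g = 212×8 = 1696 mm². φR_n = 0.90 × 345 × 1696 = 526.6 kN.
Block shear: shear path 2×[41+2×77] = 2×195 mm, A_gv = 3120, A_nv = 2×(195 − 2.5×24)×8 = 2160 mm²; tension across gage: (53 − 1×24)×8 = 232 mm². R_n = min(0.6×450×2160, 0.6×345×3120) + 1.0×450×232 = min(583.2, 645.84) + 104.4 = 687.6 kN. φR_n = 0.75 × 687.6 = 515.7 kN.
Governing: min(525.9, 712.8, 442.8, 526.6, 515.7) = 442.8 kN → net-section rupture.

442.8 kN (net-section rupture governs)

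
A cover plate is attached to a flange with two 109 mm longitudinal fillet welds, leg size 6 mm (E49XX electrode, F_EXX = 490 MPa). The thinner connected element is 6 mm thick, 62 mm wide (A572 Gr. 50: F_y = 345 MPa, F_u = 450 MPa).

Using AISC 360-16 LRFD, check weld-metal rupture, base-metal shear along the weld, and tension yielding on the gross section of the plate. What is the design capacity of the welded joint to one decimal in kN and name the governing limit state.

115.5 kN (gross-section yield governs)

Weld metal: throat = 0.707×6 = 4.242 mm, L = 2×109 = 218 mm. φR_n = 0.75 × 0.6 × 490 × 4.242 × 218 = 203.9 kN.
Base metal shear (6 mm plate): yield φR_n = 1.0×0.6×345×6×218 = 270.8 kN; rupture φR_n = 0.75×0.6×450×6×218 = 264.9 kN; take 264.9 kN (rupture).
Tension yield (gross): A_g = 62×6 = 372 mm². φR_n = 0.90 × 345 × 372 = 115.5 kN.
Governing: min(203.9, 264.9, 115.5) = 115.5 kN → gross-section yield.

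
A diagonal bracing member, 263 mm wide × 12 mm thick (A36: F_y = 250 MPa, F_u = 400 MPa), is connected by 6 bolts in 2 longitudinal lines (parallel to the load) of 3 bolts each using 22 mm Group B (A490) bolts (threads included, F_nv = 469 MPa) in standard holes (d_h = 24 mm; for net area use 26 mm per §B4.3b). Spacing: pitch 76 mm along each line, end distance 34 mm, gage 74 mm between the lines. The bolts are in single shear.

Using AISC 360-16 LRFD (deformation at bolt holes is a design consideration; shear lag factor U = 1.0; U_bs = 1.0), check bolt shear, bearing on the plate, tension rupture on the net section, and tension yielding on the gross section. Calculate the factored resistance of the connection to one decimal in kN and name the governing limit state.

710.1 kN (gross-section yield governs)

Bolt shear: A_b = π(22)²/4 = 380.13 mm². φR_n = 0.75 × 469 × 380.13 × 6 × 1 = 802.3 kN.
Bearing (12 mm plate, F_u = 400 MPa): end bolts L_c = 34 − 24/2 = 22, R_n = min(1.2×22×12×400, 2.4×22×12×400) = 126.72 kN/bolt; interior L_c = 76 − 24 = 52, R_n = 253.44 kN/bolt. φR_n = 0.75 × (2×126.72 + 4×253.44) = 950.4 kN.
Tension rupture (net): A_n = (263 − 2×26)×12 = 2532 mm² (U = 1.0, A_e = A_n). φR_n = 0.75 × 400 × 2532 = 759.6 kN.
Tension yield (gross): A_g = 263×12 = 3156 mm². φR_n = 0.90 × 250 × 3156 = 710.1 kN.
Governing: min(802.3, 950.4, 759.6, 710.1) = 710.1 kN → gross-section yield.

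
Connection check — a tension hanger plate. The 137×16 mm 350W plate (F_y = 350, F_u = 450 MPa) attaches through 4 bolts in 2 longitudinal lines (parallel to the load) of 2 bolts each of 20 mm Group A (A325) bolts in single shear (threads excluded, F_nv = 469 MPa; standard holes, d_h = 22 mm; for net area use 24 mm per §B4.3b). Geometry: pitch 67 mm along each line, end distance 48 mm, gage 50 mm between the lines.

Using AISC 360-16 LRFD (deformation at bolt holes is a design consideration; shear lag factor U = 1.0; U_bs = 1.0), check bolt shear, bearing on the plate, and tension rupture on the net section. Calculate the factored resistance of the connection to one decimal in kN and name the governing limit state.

442.0 kN (bolt shear governs)

Bolt shear: A_b = π(20)²/4 = 314.16 mm². φR_n = 0.75 × 469 × 314.16 × 4 × 1 = 442.0 kN.
Bearing (16 mm plate, F_u = 450 MPa): end bolts L_c = 48 − 22/2 = 37, R_n = min(1.2×37×16×450, 2.4×20×16×450) = 319.68 kN/bolt; interior L_c = 67 − 22 = 45, R_n = 345.6 kN/bolt. φR_n = 0.75 × (2×319.68 + 2×345.6) = 997.9 kN.
Tension rupture (net): A_n = (137 − 2×24)×16 = 1424 mm² (U = 1.0, A_e = A_n). φR_n = 0.75 × 450 × 1424 = 480.6 kN.
Governing: min(442.0, 997.9, 480.6) = 442.0 kN → bolt shear.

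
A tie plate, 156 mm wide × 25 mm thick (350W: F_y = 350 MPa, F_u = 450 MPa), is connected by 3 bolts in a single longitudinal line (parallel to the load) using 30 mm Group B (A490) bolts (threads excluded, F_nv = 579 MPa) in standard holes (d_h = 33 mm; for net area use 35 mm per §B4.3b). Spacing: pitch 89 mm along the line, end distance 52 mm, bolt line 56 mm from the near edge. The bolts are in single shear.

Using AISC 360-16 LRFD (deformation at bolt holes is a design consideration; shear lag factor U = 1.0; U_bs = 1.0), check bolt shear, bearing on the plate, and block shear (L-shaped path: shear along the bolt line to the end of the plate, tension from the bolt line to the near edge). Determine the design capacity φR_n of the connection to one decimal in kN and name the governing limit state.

920.9 kN (bolt shear governs)

Bolt shear: A_b = π(30)²/4 = 706.86 mm². φR_n = 0.75 × 579 × 706.86 × 3 × 1 = 920.9 kN.
Bearing (25 mm plate, F_u = 450 MPa): end bolts L_c = 52 − 33/2 = 35.5, R_n = min(1.2×35.5×25×450, 2.4×30×25×450) = 479.25 kN/bolt; interior L_c = 89 − 33 = 56, R_n = 756 kN/bolt. φR_n = 0.75 × (1×479.25 + 2×756) = 1493.4 kN.
Block shear: shear path 1×[52+2×89] = 1×230 mm, A_gv = 5750, A_nv = 1×(230 − 2.5×35)×25 = 3562.5 mm²; tension to near edge: (56 − 0.5×35)×25 = 962.5 mm². R_n = min(0.6×450×3562.5, 0.6×350×5750) + 1.0×450×962.5 = min(961.88, 1207.5) + 433.13 = 1395 kN. φR_n = 0.75 × 1395 = 1046.3 kN.
Governing: min(920.9, 1493.4, 1046.3) = 920.9 kN → bolt shear.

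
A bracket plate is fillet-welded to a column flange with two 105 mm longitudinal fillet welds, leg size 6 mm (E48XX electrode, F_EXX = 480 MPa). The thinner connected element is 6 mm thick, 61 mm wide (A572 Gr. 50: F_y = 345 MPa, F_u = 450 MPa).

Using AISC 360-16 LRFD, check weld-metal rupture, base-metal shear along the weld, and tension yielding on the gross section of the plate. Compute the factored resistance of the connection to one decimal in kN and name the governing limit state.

113.6 kN (gross-section yield governs)

Weld metal: throat = 0.707×6 = 4.242 mm, L = 2×105 = 210 mm. φR_n = 0.75 × 0.6 × 480 × 4.242 × 210 = 192.4 kN.
Base metal shear (6 mm plate): yield φR_n = 1.0×0.6×345×6×210 = 260.8 kN; rupture φR_n = 0.75×0.6×450×6×210 = 255.2 kN; take 255.2 kN (rupture).
Tension yield (gross): A_g = 61×6 = 366 mm². φR_n = 0.90 × 345 × 366 = 113.6 kN.
Governing: min(192.4, 255.2, 113.6) = 113.6 kN → gross-section yield.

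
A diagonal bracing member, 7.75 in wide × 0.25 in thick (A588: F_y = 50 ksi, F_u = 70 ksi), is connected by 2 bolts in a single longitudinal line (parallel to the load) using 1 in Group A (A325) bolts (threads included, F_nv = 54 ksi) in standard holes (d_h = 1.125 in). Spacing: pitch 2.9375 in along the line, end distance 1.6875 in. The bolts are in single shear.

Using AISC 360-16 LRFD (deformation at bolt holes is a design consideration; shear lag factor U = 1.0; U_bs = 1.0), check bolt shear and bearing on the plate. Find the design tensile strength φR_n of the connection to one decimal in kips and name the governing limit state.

Bolt shear: A_b = π(1)²/4 = 0.7854 in². φR_n = 0.75 × 54 × 0.7854 × 2 × 1 = 63.6 kips.
Bearing (0.25 in plate, F_u = 70 ksi): end bolts L_c = 1.6875 − 1.125/2 = 1.125, R_n = min(1.2×1.125×0.25×70, 2.4×1×0.25×70) = 23.625 kips/bolt; interior L_c = 2.9375 − 1.125 = 1.8125, R_n = 38.063 kips/bolt. φR_n = 0.75 × (1×23.625 + 1×38.063) = 46.3 kips.
Governing: min(63.6, 46.3) = 46.3 kips → bearing.

46.3 kips (bearing governs)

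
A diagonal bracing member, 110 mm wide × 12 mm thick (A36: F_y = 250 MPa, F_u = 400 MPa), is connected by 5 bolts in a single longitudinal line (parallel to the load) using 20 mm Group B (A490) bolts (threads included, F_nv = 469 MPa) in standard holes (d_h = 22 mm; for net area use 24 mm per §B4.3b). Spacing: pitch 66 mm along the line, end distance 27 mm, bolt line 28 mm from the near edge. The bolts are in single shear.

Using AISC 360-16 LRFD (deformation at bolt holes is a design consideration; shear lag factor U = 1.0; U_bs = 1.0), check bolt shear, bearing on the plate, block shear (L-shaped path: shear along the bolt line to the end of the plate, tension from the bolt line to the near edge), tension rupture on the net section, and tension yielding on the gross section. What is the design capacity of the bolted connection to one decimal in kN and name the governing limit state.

Bolt shear: A_b = π(20)²/4 = 314.16 mm². φR_n = 0.75 × 469 × 314.16 × 5 × 1 = 552.5 kN.
Bearing (12 mm plate, F_u = 400 MPa): end bolts L_c = 27 − 22/2 = 16, R_n = min(1.2×16×12×400, 2.4×20×12×400) = 92.16 kN/bolt; interior L_c = 66 − 22 = 44, R_n = 230.4 kN/bolt. φR_n = 0.75 × (1×92.16 + 4×230.4) = 760.3 kN.
Block shear: shear path 1×[27+4×66] = 1×291 mm, A_gv = 3492, A_nv = 1×(291 − 4.5×24)×12 = 2196 mm²; tension to near edge: (28 − 0.5×24)×12 = 192 mm². R_n = min(0.6×400×2196, 0.6×250×3492) + 1.0×400×192 = min(527.04, 523.8) + 76.8 = 600.6 kN. φR_n = 0.75 × 600.6 = 450.5 kN.
Tension rupture (net): A_n = (110 − 1×24)×12 = 1032 mm² (U = 1.0, A_e = A_n). φR_n = 0.75 × 400 × 1032 = 309.6 kN.
Tension yield (gross): A_g = 110×12 = 1320 mm². φR_n = 0.90 × 250 × 1320 = 297.0 kN.
Governing: min(552.5, 760.3, 450.5, 309.6, 297.0) = 297.0 kN → gross-section yield.

297.0 kN (gross-section yield governs)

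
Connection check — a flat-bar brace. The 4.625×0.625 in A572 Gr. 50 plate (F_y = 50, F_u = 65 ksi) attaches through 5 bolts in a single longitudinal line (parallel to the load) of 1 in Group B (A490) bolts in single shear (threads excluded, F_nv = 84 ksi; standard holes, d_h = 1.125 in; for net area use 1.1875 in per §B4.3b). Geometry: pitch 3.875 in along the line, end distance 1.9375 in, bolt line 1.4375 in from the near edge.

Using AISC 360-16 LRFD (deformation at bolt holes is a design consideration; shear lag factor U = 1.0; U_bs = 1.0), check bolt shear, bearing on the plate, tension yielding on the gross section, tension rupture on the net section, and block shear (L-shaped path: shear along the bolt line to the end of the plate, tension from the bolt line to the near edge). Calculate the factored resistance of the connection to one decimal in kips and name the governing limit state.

Bolt shear: A_b = π(1)²/4 = 0.7854 in². φR_n = 0.75 × 84 × 0.7854 × 5 × 1 = 247.4 kips.
Bearing (0.625 in plate, F_u = 65 ksi): end bolts L_c = 1.9375 − 1.125/2 = 1.375, R_n = min(1.2×1.375×0.625×65, 2.4×1×0.625×65) = 67.031 kips/bolt; interior L_c = 3.875 − 1.125 = 2.75, R_n = 97.5 kips/bolt. φR_n = 0.75 × (1×67.031 + 4×97.5) = 342.8 kips.
Tension yield (gross): A_g = 4.625×0.625 = 2.8906 in². φR_n = 0.90 × 50 × 2.8906 = 130.1 kips.
Tension rupture (net): A_n = (4.625 − 1×1.1875)×0.625 = 2.1484 in² (U = 1.0, A_e = A_n). φR_n = 0.75 × 65 × 2.1484 = 104.7 kips.
Block shear: shear path 1×[1.9375+4×3.875] = 1×17.4375 in, A_gv = 10.898, A_nv = 1×(17.4375 − 4.5×1.1875)×0.625 = 7.5586 in²; tension to near edge: (1.4375 − 0.5×1.1875)×0.625 = 0.52734 in². R_n = min(0.6×65×7.5586, 0.6×50×10.898) + 1.0×65×0.52734 = min(294.79, 326.94) + 34.277 = 329.07 kips. φR_n = 0.75 × 329.07 = 246.8 kips.
Governing: min(247.4, 342.8, 130.1, 104.7, 246.8) = 104.7 kips → net-section rupture.

104.7 kips (net-section rupture governs)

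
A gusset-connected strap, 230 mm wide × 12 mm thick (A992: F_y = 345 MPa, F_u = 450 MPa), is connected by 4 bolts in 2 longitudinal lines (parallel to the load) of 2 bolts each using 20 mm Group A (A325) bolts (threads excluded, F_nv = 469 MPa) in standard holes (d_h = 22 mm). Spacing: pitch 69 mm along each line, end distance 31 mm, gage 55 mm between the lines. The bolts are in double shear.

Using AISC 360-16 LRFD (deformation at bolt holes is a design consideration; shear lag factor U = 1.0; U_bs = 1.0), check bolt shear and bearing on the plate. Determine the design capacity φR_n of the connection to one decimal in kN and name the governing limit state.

583.2 kN (bearing governs)

Bolt shear: A_b = π(20)²/4 = 314.16 mm². φR_n = 0.75 × 469 × 314.16 × 4 × 2 = 884.0 kN.
Bearing (12 mm plate, F_u = 450 MPa): end bolts L_c = 31 − 22/2 = 20, R_n = min(1.2×20×12×450, 2.4×20×12×450) = 129.6 kN/bolt; interior L_c = 69 − 22 = 47, R_n = 259.2 kN/bolt. φR_n = 0.75 × (2×129.6 + 2×259.2) = 583.2 kN.
Governing: min(884.0, 583.2) = 583.2 kN → bearing.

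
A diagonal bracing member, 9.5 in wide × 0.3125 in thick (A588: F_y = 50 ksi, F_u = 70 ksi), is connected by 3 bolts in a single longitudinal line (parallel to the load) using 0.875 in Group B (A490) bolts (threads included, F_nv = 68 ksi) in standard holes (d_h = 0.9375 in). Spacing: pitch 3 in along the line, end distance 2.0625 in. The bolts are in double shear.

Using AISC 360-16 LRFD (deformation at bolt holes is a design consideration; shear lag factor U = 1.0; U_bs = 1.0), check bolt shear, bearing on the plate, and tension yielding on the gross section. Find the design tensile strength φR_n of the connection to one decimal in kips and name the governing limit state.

100.3 kips (bearing governs)

Bolt shear: A_b = π(0.875)²/4 = 0.60132 in². φR_n = 0.75 × 68 × 0.60132 × 3 × 2 = 184.0 kips.
Bearing (0.3125 in plate, F_u = 70 ksi): end bolts L_c = 2.0625 − 0.9375/2 = 1.59375, R_n = min(1.2×1.59375×0.3125×70, 2.4×0.875×0.3125×70) = 41.836 kips/bolt; interior L_c = 3 − 0.9375 = 2.0625, R_n = 45.938 kips/bolt. φR_n = 0.75 × (1×41.836 + 2×45.938) = 100.3 kips.
Tension yield (gross): A_g = 9.5×0.3125 = 2.9688 in². φR_n = 0.90 × 50 × 2.9688 = 133.6 kips.
Governing: min(184.0, 100.3, 133.6) = 100.3 kips → bearing.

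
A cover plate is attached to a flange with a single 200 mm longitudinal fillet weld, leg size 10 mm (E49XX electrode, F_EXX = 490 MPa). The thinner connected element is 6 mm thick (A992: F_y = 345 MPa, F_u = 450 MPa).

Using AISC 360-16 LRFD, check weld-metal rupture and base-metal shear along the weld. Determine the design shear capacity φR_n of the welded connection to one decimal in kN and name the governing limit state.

Weld metal: throat = 0.707×10 = 7.07 mm, L = 200 mm. φR_n = 0.75 × 0.6 × 490 × 7.07 × 200 = 311.8 kN.
Base metal shear (6 mm plate): yield φR_n = 1.0×0.6×345×6×200 = 248.4 kN; rupture φR_n = 0.75×0.6×450×6×200 = 243.0 kN; take 243.0 kN (rupture).
Governing: min(311.8, 243.0) = 243.0 kN → base-metal shear.

243.0 kN (base-metal shear governs)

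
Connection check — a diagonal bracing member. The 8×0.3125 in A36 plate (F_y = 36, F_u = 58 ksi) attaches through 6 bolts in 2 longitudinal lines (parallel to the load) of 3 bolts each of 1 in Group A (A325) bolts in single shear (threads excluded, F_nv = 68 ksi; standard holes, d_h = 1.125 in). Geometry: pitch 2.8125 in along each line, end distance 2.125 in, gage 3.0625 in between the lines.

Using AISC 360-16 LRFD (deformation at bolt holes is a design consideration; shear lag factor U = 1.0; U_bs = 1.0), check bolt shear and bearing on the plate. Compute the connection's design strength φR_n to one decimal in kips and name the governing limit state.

Bolt shear: A_b = π(1)²/4 = 0.7854 in². φR_n = 0.75 × 68 × 0.7854 × 6 × 1 = 240.3 kips.
Bearing (0.3125 in plate, F_u = 58 ksi): end bolts L_c = 2.125 − 1.125/2 = 1.5625, R_n = min(1.2×1.5625×0.3125×58, 2.4×1×0.3125×58) = 33.984 kips/bolt; interior L_c = 2.8125 − 1.125 = 1.6875, R_n = 36.703 kips/bolt. φR_n = 0.75 × (2×33.984 + 4×36.703) = 161.1 kips.
Governing: min(240.3, 161.1) = 161.1 kips → bearing.

161.1 kips (bearing governs)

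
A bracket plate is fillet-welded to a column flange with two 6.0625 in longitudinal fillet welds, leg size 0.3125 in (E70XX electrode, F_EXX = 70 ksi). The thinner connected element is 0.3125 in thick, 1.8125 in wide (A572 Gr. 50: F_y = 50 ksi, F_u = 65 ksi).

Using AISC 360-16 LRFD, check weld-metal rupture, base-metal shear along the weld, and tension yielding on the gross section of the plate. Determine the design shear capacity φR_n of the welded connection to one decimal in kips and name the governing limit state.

Weld metal: throat = 0.707×0.3125 = 0.22094 in, L = 2×6.0625 = 12.125 in. φR_n = 0.75 × 0.6 × 70 × 0.22094 × 12.125 = 84.4 kips.
Base metal shear (0.3125 in plate): yield φR_n = 1.0×0.6×50×0.3125×12.125 = 113.7 kips; rupture φR_n = 0.75×0.6×65×0.3125×12.125 = 110.8 kips; take 110.8 kips (rupture).
Tension yield (gross): A_g = 1.8125×0.3125 = 0.56641 in². φR_n = 0.90 × 50 × 0.56641 = 25.5 kips.
Governing: min(84.4, 110.8, 25.5) = 25.5 kips → gross-section yield.

25.5 kips (gross-section yield governs)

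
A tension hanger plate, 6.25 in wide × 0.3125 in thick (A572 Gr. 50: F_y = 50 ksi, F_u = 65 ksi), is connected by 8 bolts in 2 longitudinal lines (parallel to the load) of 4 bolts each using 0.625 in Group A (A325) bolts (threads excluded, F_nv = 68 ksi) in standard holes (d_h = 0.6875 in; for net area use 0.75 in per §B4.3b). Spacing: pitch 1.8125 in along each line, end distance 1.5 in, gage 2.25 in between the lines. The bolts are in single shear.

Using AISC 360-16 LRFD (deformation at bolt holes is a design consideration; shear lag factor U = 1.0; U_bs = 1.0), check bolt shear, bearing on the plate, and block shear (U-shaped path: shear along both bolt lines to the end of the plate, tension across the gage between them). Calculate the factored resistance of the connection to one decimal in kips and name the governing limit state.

101.7 kips (block shear governs)

Bolt shear: A_b = π(0.625)²/4 = 0.3068 in². φR_n = 0.75 × 68 × 0.3068 × 8 × 1 = 125.2 kips.
Bearing (0.3125 in plate, F_u = 65 ksi): end bolts L_c = 1.5 − 0.6875/2 = 1.15625, R_n = min(1.2×1.15625×0.3125×65, 2.4×0.625×0.3125×65) = 28.184 kips/bolt; interior L_c = 1.8125 − 0.6875 = 1.125, R_n = 27.422 kips/bolt. φR_n = 0.75 × (2×28.184 + 6×27.422) = 165.7 kips.
Block shear: shear path 2×[1.5+3×1.8125] = 2×6.9375 in, A_gv = 4.3359, A_nv = 2×(6.9375 − 3.5×0.75)×0.3125 = 2.6953 in²; tension across gage: (2.25 − 1×0.75)×0.3125 = 0.46875 in². R_n = min(0.6×65×2.6953, 0.6×50×4.3359) + 1.0×65×0.46875 = min(105.12, 130.08) + 30.469 = 135.59 kips. φR_n = 0.75 × 135.59 = 101.7 kips.
Governing: min(125.2, 165.7, 101.7) = 101.7 kips → block shear.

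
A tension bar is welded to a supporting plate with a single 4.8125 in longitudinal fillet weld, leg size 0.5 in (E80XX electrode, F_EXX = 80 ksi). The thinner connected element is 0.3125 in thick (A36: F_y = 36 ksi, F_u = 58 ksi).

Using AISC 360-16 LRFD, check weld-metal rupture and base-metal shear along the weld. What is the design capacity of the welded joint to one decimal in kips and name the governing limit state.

Weld metal: throat = 0.707×0.5 = 0.3535 in, L = 4.8125 in. φR_n = 0.75 × 0.6 × 80 × 0.3535 × 4.8125 = 61.2 kips.
Base metal shear (0.3125 in plate): yield φR_n = 1.0×0.6×36×0.3125×4.8125 = 32.5 kips; rupture φR_n = 0.75×0.6×58×0.3125×4.8125 = 39.3 kips; take 32.5 kips (yield).
Governing: min(61.2, 32.5) = 32.5 kips → base-metal shear.

32.5 kips (base-metal shear governs)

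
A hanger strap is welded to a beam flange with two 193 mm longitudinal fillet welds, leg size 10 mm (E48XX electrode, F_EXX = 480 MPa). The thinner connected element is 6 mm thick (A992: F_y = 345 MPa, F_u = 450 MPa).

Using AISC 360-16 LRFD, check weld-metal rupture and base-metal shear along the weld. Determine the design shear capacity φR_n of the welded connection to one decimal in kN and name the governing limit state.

Weld metal: throat = 0.707×10 = 7.07 mm, L = 2×193 = 386 mm. φR_n = 0.75 × 0.6 × 480 × 7.07 × 386 = 589.5 kN.
Base metal shear (6 mm plate): yield φR_n = 1.0×0.6×345×6×386 = 479.4 kN; rupture φR_n = 0.75×0.6×450×6×386 = 469.0 kN; take 469.0 kN (rupture).
Governing: min(589.5, 469.0) = 469.0 kN → base-metal shear.

469.0 kN (base-metal shear governs)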